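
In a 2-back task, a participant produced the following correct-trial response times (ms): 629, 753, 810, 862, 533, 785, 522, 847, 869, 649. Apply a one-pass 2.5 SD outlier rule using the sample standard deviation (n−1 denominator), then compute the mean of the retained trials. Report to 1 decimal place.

n = 10, ΣRT = 7259, M = 725.900
Σ(x−M)² = 159054.90; s = √(159054.90/9) = 132.939
Cutoffs: 725.900 ± 2.5·132.939 → [393.6, 1058.2]
No RTs fall outside the cutoffs; all 10 retained. Mean = 7259/10 = 725.900

725.9 ms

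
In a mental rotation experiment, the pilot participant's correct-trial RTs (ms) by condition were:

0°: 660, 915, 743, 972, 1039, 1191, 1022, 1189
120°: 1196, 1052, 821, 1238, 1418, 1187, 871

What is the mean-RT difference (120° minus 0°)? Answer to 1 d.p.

M(0°) = 7731/8 = 966.375
M(120°) = 7783/7 = 1111.857
Difference = 1111.857 − 966.375 = 145.482 ms

145.5 ms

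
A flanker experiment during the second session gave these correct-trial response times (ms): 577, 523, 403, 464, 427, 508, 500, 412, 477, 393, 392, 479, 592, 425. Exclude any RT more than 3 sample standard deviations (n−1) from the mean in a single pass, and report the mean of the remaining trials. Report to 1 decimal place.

n = 14, ΣRT = 6572, M = 469.429
Σ(x−M)² = 55387.43; s = √(55387.43/13) = 65.273
Cutoffs: 469.429 ± 3·65.273 → [273.6, 665.2]
No RTs fall outside the cutoffs; all 14 retained. Mean = 6572/14 = 469.429

469.4 ms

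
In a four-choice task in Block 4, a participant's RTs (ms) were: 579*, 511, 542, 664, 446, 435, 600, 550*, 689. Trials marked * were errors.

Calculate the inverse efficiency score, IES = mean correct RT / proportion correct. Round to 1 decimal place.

713.9 ms

Correct trials (n=7): 511, 542, 664, 446, 435, 600, 689
Mean correct RT = 3887/7 = 555.2857 ms
Proportion correct = 7/9
IES = 555.2857 / (7/9) = 713.939 ms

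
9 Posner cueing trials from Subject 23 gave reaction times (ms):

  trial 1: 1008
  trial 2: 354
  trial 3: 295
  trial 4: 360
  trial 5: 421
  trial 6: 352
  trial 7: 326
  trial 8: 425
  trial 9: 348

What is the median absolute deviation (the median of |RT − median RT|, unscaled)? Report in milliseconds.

28 ms

Sorted: 295, 326, 348, 352, 354, 360, 421, 425, 1008 → median = 354
|x − 354|: 654, 0, 59, 6, 67, 2, 28, 71, 6
Sorted deviations: 0, 2, 6, 6, 28, 59, 67, 71, 654 → MAD = 28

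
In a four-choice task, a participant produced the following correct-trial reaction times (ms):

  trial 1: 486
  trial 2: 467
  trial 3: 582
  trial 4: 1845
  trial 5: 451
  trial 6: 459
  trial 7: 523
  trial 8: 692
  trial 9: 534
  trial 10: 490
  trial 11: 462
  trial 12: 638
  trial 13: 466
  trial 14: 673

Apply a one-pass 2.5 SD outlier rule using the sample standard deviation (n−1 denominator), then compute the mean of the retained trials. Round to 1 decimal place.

532.5 ms

n = 14, ΣRT = 8768, M = 626.286
Σ(x−M)² = 1688064.86; s = √(1688064.86/13) = 360.349
Cutoffs: 626.286 ± 2.5·360.349 → [-274.6, 1527.2]
Outside: 1845 → excluded.
Retained (n=13): Σ = 6923, mean = 6923/13 = 532.538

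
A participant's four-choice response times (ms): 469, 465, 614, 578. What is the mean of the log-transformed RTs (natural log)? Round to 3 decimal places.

ln(RT): 6.1506, 6.1420, 6.4200, 6.3596
Σ ln(RT) = 25.0722
Mean = 25.0722/4 = 6.26805

6.268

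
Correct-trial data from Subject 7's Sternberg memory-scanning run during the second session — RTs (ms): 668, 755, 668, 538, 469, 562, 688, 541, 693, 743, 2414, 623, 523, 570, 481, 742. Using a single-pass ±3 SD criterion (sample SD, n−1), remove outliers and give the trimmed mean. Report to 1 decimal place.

617.6 ms

n = 16, ΣRT = 11678, M = 729.875
Σ(x−M)² = 3158443.75; s = √(3158443.75/15) = 458.871
Cutoffs: 729.875 ± 3·458.871 → [-646.7, 2106.5]
Outside: 2414 → excluded.
Retained (n=15): Σ = 9264, mean = 9264/15 = 617.600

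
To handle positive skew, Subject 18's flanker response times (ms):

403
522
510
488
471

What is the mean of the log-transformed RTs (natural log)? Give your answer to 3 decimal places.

6.167

ln(RT): 5.9989, 6.2577, 6.2344, 6.1903, 6.1549
Σ ln(RT) = 30.8362
Mean = 30.8362/5 = 6.16724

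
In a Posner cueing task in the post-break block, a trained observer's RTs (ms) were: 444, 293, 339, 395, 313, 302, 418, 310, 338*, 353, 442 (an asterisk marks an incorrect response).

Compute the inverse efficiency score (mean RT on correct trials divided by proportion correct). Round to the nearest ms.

397 ms

Correct trials (n=10): 444, 293, 339, 395, 313, 302, 418, 310, 353, 442
Mean correct RT = 3609/10 = 360.9000 ms
Proportion correct = 10/11
IES = 360.9000 / (10/11) = 396.990 ms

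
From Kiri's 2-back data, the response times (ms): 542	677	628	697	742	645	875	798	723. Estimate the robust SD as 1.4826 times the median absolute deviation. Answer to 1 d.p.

77.1 ms

Sorted: 542, 628, 645, 677, 697, 723, 742, 798, 875 → median = 697
|x − 697| sorted: 0, 20, 26, 45, 52, 69, 101, 155, 178 → MAD = 52
Robust SD ≈ 1.4826 × 52 = 77.095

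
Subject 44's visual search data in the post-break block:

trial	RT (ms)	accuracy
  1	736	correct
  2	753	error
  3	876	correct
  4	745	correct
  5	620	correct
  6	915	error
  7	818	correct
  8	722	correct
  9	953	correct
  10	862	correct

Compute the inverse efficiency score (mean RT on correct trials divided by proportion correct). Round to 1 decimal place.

989.4 ms

Correct trials (n=8): 736, 876, 745, 620, 818, 722, 953, 862
Mean correct RT = 6332/8 = 791.5000 ms
Proportion correct = 8/10
IES = 791.5000 / (8/10) = 989.375 ms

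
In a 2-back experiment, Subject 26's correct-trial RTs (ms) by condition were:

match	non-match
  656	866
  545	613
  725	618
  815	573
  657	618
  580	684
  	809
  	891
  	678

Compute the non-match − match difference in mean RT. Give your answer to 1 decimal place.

M(match) = 3978/6 = 663.000
M(non-match) = 6350/9 = 705.556
Difference = 705.556 − 663.000 = 42.556 ms

42.6 ms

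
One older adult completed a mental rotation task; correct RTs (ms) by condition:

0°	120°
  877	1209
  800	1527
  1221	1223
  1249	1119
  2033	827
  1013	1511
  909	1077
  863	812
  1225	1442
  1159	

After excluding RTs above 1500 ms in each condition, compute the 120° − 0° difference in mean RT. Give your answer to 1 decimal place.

66.2 ms

0°: exclude 2033
120°: exclude 1527, 1511
M(0°) = 9316/9 = 1035.111
M(120°) = 7709/7 = 1101.286
Difference = 1101.286 − 1035.111 = 66.175 ms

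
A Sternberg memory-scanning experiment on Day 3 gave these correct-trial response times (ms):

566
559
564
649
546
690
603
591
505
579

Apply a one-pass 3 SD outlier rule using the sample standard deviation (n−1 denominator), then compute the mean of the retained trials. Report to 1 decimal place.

n = 10, ΣRT = 5852, M = 585.200
Σ(x−M)² = 24915.60; s = √(24915.60/9) = 52.616
Cutoffs: 585.200 ± 3·52.616 → [427.4, 743.0]
No RTs fall outside the cutoffs; all 10 retained. Mean = 5852/10 = 585.200

585.2 ms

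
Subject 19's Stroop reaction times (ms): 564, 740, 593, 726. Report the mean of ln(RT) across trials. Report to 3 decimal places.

ln(RT): 6.3351, 6.6067, 6.3852, 6.5876
Σ ln(RT) = 25.9144
Mean = 25.9144/4 = 6.47861

6.479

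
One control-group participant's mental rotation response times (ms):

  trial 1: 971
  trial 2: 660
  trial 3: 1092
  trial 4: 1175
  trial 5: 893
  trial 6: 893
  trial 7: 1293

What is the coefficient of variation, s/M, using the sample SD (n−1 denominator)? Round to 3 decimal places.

n = 7, Σ = 6977, M = 996.7143
Σ(x−M)² = 264201.429; s = √(264201.429/6) = 209.8418
CV = 209.8418 / 996.7143 = 0.21053

0.211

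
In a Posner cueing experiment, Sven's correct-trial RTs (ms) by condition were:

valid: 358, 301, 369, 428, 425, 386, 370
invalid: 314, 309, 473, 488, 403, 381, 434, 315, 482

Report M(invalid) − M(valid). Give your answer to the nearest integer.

M(valid) = 2637/7 = 376.714
M(invalid) = 3599/9 = 399.889
Difference = 399.889 − 376.714 = 23.175 ms

23 ms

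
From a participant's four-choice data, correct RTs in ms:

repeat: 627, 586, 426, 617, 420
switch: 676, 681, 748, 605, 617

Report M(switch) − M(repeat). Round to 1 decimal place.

M(repeat) = 2676/5 = 535.200
M(switch) = 3327/5 = 665.400
Difference = 665.400 − 535.200 = 130.200 ms

130.2 ms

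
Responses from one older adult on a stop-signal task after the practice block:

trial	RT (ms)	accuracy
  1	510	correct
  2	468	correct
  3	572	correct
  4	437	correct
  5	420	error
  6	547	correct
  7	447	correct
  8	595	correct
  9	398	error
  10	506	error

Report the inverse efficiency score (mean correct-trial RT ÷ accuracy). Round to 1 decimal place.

729.8 ms

Correct trials (n=7): 510, 468, 572, 437, 547, 447, 595
Mean correct RT = 3576/7 = 510.8571 ms
Proportion correct = 7/10
IES = 510.8571 / (7/10) = 729.796 ms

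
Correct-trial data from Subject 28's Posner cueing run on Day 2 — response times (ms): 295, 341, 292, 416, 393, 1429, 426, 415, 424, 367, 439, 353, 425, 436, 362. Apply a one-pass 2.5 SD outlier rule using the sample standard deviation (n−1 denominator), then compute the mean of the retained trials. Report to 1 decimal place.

n = 15, ΣRT = 6813, M = 454.200
Σ(x−M)² = 1050912.40; s = √(1050912.40/14) = 273.980
Cutoffs: 454.200 ± 2.5·273.980 → [-230.8, 1139.2]
Outside: 1429 → excluded.
Retained (n=14): Σ = 5384, mean = 5384/14 = 384.571

384.6 ms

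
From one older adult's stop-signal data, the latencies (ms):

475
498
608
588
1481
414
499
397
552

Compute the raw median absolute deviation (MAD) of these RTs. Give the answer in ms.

Sorted: 397, 414, 475, 498, 499, 552, 588, 608, 1481 → median = 499
|x − 499|: 24, 1, 109, 89, 982, 85, 0, 102, 53
Sorted deviations: 0, 1, 24, 53, 85, 89, 102, 109, 982 → MAD = 85

85 ms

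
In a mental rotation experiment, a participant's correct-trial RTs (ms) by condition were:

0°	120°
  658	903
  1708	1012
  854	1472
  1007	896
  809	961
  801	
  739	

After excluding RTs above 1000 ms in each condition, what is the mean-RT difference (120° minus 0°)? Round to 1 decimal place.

147.8 ms

0°: exclude 1708, 1007
120°: exclude 1012, 1472
M(0°) = 3861/5 = 772.200
M(120°) = 2760/3 = 920.000
Difference = 920.000 − 772.200 = 147.800 ms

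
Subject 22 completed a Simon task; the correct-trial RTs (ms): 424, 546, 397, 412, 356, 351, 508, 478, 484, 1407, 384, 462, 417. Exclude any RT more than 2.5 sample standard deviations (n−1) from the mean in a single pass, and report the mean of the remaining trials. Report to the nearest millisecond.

435 ms

n = 13, ΣRT = 6626, M = 509.692
Σ(x−M)² = 913202.77; s = √(913202.77/12) = 275.863
Cutoffs: 509.692 ± 2.5·275.863 → [-180.0, 1199.3]
Outside: 1407 → excluded.
Retained (n=12): Σ = 5219, mean = 5219/12 = 434.917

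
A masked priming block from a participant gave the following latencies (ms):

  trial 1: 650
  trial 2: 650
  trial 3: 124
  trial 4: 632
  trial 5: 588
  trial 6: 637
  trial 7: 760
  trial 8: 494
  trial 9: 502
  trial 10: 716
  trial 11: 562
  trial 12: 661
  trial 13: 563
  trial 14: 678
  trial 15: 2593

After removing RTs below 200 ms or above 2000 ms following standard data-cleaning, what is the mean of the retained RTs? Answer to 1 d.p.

622.5 ms

Excluded: 124, 2593
Retained (n=13): Σ = 8093
Mean = 8093/13 = 622.5385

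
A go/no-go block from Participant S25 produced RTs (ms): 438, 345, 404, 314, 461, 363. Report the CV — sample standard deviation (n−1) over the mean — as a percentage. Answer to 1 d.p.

n = 6, Σ = 2325, M = 387.5000
Σ(x−M)² = 16033.500; s = √(16033.500/5) = 56.6277
CV = 56.6277 / 387.5000 = 0.14614 = 14.614%

14.6%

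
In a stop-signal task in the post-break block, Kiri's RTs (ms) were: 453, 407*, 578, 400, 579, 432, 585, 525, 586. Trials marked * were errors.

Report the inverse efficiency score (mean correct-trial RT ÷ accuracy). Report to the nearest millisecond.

Correct trials (n=8): 453, 578, 400, 579, 432, 585, 525, 586
Mean correct RT = 4138/8 = 517.2500 ms
Proportion correct = 8/9
IES = 517.2500 / (8/9) = 581.906 ms

582 ms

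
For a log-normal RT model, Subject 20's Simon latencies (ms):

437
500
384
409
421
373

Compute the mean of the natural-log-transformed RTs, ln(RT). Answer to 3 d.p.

6.037

ln(RT): 6.0799, 6.2146, 5.9506, 6.0137, 6.0426, 5.9216
Σ ln(RT) = 36.2231
Mean = 36.2231/6 = 6.03719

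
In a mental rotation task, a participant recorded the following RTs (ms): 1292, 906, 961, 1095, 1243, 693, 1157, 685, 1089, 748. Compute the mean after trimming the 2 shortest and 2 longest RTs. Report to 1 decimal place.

992.7 ms

Sorted: 685, 693, 748, 906, 961, 1089, 1095, 1157, 1243, 1292
Drop lowest 2 (685, 693) and highest 2 (1243, 1292)
Remaining (n=6): Σ = 5956, mean = 5956/6 = 992.667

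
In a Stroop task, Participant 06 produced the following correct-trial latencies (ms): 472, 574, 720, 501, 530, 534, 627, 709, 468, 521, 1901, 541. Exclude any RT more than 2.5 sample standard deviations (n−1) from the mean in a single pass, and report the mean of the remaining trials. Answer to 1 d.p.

563.4 ms

n = 12, ΣRT = 8098, M = 674.833
Σ(x−M)² = 1715673.67; s = √(1715673.67/11) = 394.931
Cutoffs: 674.833 ± 2.5·394.931 → [-312.5, 1662.2]
Outside: 1901 → excluded.
Retained (n=11): Σ = 6197, mean = 6197/11 = 563.364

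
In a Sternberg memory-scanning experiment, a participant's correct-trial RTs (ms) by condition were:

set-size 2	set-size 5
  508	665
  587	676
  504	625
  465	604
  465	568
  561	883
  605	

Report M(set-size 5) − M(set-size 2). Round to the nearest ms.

142 ms

M(set-size 2) = 3695/7 = 527.857
M(set-size 5) = 4021/6 = 670.167
Difference = 670.167 − 527.857 = 142.310 ms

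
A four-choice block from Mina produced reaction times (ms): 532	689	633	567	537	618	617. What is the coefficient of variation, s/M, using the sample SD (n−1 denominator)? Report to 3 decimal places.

0.095

n = 7, Σ = 4193, M = 599.0000
Σ(x−M)² = 19298.000; s = √(19298.000/6) = 56.7127
CV = 56.7127 / 599.0000 = 0.09468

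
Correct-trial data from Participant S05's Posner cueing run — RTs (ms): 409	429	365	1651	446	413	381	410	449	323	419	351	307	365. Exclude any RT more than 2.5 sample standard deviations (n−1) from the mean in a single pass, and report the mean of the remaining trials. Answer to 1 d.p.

n = 14, ΣRT = 6718, M = 479.857
Σ(x−M)² = 1501579.71; s = √(1501579.71/13) = 339.862
Cutoffs: 479.857 ± 2.5·339.862 → [-369.8, 1329.5]
Outside: 1651 → excluded.
Retained (n=13): Σ = 5067, mean = 5067/13 = 389.769

389.8 ms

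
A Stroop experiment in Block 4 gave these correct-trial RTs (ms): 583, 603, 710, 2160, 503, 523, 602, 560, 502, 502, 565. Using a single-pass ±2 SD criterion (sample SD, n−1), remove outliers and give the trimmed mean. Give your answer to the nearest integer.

n = 11, ΣRT = 7813, M = 710.273
Σ(x−M)² = 2349612.18; s = √(2349612.18/10) = 484.728
Cutoffs: 710.273 ± 2·484.728 → [-259.2, 1679.7]
Outside: 2160 → excluded.
Retained (n=10): Σ = 5653, mean = 5653/10 = 565.300

565 ms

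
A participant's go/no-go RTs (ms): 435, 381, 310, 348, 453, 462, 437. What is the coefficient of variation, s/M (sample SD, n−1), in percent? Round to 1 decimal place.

14.4%

n = 7, Σ = 2826, M = 403.7143
Σ(x−M)² = 20315.429; s = √(20315.429/6) = 58.1885
CV = 58.1885 / 403.7143 = 0.14413 = 14.413%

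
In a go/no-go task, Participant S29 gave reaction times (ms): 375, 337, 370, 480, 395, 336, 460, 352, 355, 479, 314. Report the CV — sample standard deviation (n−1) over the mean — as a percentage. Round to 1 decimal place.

15.4%

n = 11, Σ = 4253, M = 386.6364
Σ(x−M)² = 35616.545; s = √(35616.545/10) = 59.6796
CV = 59.6796 / 386.6364 = 0.15436 = 15.436%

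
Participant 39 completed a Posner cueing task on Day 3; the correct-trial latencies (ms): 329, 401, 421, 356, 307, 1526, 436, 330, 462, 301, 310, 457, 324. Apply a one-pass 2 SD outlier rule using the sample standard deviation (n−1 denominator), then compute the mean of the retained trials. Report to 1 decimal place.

n = 13, ΣRT = 5960, M = 458.462
Σ(x−M)² = 1276479.23; s = √(1276479.23/12) = 326.149
Cutoffs: 458.462 ± 2·326.149 → [-193.8, 1110.8]
Outside: 1526 → excluded.
Retained (n=12): Σ = 4434, mean = 4434/12 = 369.500

369.5 ms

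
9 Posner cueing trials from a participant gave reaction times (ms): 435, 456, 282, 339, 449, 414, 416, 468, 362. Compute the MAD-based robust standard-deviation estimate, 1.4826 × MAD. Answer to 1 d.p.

Sorted: 282, 339, 362, 414, 416, 435, 449, 456, 468 → median = 416
|x − 416| sorted: 0, 2, 19, 33, 40, 52, 54, 77, 134 → MAD = 40
Robust SD ≈ 1.4826 × 40 = 59.304

59.3 ms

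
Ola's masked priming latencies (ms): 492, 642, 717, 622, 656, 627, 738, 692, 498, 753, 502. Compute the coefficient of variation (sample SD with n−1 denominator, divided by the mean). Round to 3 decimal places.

0.152

n = 11, Σ = 6939, M = 630.8182
Σ(x−M)² = 91943.636; s = √(91943.636/10) = 95.8872
CV = 95.8872 / 630.8182 = 0.15200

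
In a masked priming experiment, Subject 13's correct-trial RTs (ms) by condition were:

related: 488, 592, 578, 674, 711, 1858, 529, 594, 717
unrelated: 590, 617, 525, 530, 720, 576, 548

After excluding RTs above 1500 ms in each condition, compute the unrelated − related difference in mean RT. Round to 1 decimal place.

-23.8 ms

related: exclude 1858
M(related) = 4883/8 = 610.375
M(unrelated) = 4106/7 = 586.571
Difference = 586.571 − 610.375 = -23.804 ms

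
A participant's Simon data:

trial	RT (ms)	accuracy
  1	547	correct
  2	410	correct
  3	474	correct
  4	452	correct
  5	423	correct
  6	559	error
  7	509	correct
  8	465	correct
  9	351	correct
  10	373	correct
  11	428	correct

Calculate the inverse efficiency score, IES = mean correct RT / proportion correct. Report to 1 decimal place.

487.5 ms

Correct trials (n=10): 547, 410, 474, 452, 423, 509, 465, 351, 373, 428
Mean correct RT = 4432/10 = 443.2000 ms
Proportion correct = 10/11
IES = 443.2000 / (10/11) = 487.520 ms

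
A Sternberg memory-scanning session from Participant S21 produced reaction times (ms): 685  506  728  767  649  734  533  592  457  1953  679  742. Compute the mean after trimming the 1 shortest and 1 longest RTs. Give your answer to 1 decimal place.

Sorted: 457, 506, 533, 592, 649, 679, 685, 728, 734, 742, 767, 1953
Drop lowest 1 (457) and highest 1 (1953)
Remaining (n=10): Σ = 6615, mean = 6615/10 = 661.500

661.5 ms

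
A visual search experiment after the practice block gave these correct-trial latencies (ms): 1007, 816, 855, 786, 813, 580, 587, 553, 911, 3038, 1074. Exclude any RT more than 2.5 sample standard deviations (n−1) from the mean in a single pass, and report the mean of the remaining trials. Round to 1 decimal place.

798.2 ms

n = 11, ΣRT = 11020, M = 1001.818
Σ(x−M)² = 4849277.64; s = √(4849277.64/10) = 696.368
Cutoffs: 1001.818 ± 2.5·696.368 → [-739.1, 2742.7]
Outside: 3038 → excluded.
Retained (n=10): Σ = 7982, mean = 7982/10 = 798.200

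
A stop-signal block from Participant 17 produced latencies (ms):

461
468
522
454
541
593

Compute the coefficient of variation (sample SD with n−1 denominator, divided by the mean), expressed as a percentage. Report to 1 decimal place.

10.9%

n = 6, Σ = 3039, M = 506.5000
Σ(x−M)² = 15221.500; s = √(15221.500/5) = 55.1752
CV = 55.1752 / 506.5000 = 0.10893 = 10.893%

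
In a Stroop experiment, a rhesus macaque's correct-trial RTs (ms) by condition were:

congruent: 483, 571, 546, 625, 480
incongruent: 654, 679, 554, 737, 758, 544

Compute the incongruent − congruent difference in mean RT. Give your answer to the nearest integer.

M(congruent) = 2705/5 = 541.000
M(incongruent) = 3926/6 = 654.333
Difference = 654.333 − 541.000 = 113.333 ms

113 ms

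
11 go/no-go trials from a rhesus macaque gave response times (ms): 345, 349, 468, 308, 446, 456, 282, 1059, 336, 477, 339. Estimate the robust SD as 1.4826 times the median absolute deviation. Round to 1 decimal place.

99.3 ms

Sorted: 282, 308, 336, 339, 345, 349, 446, 456, 468, 477, 1059 → median = 349
|x − 349| sorted: 0, 4, 10, 13, 41, 67, 97, 107, 119, 128, 710 → MAD = 67
Robust SD ≈ 1.4826 × 67 = 99.334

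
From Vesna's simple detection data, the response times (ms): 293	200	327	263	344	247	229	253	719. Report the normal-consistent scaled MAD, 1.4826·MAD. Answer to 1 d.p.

Sorted: 200, 229, 247, 253, 263, 293, 327, 344, 719 → median = 263
|x − 263| sorted: 0, 10, 16, 30, 34, 63, 64, 81, 456 → MAD = 34
Robust SD ≈ 1.4826 × 34 = 50.408

50.4 ms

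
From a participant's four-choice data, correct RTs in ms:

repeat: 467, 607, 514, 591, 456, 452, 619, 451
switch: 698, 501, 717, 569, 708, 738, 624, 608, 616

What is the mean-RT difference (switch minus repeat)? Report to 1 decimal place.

122.5 ms

M(repeat) = 4157/8 = 519.625
M(switch) = 5779/9 = 642.111
Difference = 642.111 − 519.625 = 122.486 ms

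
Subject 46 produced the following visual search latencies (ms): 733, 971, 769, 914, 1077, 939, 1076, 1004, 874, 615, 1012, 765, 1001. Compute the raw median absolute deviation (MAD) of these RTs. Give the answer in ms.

Sorted: 615, 733, 765, 769, 874, 914, 939, 971, 1001, 1004, 1012, 1076, 1077 → median = 939
|x − 939|: 206, 32, 170, 25, 138, 0, 137, 65, 65, 324, 73, 174, 62
Sorted deviations: 0, 25, 32, 62, 65, 65, 73, 137, 138, 170, 174, 206, 324 → MAD = 73

73 ms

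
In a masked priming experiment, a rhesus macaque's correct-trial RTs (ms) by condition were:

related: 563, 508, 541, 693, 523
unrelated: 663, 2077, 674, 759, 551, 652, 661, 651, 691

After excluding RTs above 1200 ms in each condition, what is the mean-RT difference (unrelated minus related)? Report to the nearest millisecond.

unrelated: exclude 2077
M(related) = 2828/5 = 565.600
M(unrelated) = 5302/8 = 662.750
Difference = 662.750 − 565.600 = 97.150 ms

97 ms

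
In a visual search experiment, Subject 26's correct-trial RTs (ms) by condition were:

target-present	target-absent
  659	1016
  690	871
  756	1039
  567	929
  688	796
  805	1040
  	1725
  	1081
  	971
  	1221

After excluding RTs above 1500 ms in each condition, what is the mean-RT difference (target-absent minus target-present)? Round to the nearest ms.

target-absent: exclude 1725
M(target-present) = 4165/6 = 694.167
M(target-absent) = 8964/9 = 996.000
Difference = 996.000 − 694.167 = 301.833 ms

302 ms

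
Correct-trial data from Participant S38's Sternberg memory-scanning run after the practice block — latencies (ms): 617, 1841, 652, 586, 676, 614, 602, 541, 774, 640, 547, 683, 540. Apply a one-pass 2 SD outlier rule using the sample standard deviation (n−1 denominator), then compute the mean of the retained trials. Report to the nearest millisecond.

n = 13, ΣRT = 9313, M = 716.385
Σ(x−M)² = 1421811.08; s = √(1421811.08/12) = 344.215
Cutoffs: 716.385 ± 2·344.215 → [28.0, 1404.8]
Outside: 1841 → excluded.
Retained (n=12): Σ = 7472, mean = 7472/12 = 622.667

623 ms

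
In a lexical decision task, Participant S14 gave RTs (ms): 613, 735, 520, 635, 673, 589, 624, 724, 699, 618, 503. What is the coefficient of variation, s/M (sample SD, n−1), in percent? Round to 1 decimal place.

n = 11, Σ = 6933, M = 630.2727
Σ(x−M)² = 56874.182; s = √(56874.182/10) = 75.4150
CV = 75.4150 / 630.2727 = 0.11965 = 11.965%

12.0%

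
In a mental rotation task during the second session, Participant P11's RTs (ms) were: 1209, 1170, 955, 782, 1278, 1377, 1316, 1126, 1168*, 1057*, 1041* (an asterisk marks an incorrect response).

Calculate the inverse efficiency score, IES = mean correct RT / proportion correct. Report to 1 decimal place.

1583.5 ms

Correct trials (n=8): 1209, 1170, 955, 782, 1278, 1377, 1316, 1126
Mean correct RT = 9213/8 = 1151.6250 ms
Proportion correct = 8/11
IES = 1151.6250 / (8/11) = 1583.484 ms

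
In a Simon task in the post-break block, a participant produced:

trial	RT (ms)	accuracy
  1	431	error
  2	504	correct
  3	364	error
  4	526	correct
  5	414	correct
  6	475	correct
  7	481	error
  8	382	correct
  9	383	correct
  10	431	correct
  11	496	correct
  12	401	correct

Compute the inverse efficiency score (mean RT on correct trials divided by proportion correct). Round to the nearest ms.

Correct trials (n=9): 504, 526, 414, 475, 382, 383, 431, 496, 401
Mean correct RT = 4012/9 = 445.7778 ms
Proportion correct = 9/12
IES = 445.7778 / (9/12) = 594.370 ms

594 ms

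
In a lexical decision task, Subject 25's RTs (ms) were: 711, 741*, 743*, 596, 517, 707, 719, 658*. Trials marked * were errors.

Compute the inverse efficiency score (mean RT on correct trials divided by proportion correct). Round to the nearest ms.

Correct trials (n=5): 711, 596, 517, 707, 719
Mean correct RT = 3250/5 = 650.0000 ms
Proportion correct = 5/8
IES = 650.0000 / (5/8) = 1040.000 ms

1040 ms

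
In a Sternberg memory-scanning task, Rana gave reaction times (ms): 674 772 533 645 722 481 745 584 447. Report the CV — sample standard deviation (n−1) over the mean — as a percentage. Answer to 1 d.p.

n = 9, Σ = 5603, M = 622.5556
Σ(x−M)² = 110730.222; s = √(110730.222/8) = 117.6490
CV = 117.6490 / 622.5556 = 0.18898 = 18.898%

18.9%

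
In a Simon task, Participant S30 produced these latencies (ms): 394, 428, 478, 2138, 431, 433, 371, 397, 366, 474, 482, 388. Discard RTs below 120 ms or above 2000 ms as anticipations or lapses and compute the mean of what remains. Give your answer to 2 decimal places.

422.00 ms

Excluded: 2138
Retained (n=11): Σ = 4642
Mean = 4642/11 = 422.0000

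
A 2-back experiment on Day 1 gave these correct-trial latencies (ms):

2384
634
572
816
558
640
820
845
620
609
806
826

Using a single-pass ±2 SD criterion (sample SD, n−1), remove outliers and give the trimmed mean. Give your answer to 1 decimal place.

n = 12, ΣRT = 10130, M = 844.167
Σ(x−M)² = 2721625.67; s = √(2721625.67/11) = 497.414
Cutoffs: 844.167 ± 2·497.414 → [-150.7, 1839.0]
Outside: 2384 → excluded.
Retained (n=11): Σ = 7746, mean = 7746/11 = 704.182

704.2 ms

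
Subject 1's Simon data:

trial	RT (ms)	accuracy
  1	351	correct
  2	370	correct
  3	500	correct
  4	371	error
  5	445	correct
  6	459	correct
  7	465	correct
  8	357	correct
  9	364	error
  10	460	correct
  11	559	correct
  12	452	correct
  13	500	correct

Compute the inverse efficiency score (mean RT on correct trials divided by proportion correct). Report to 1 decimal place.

Correct trials (n=11): 351, 370, 500, 445, 459, 465, 357, 460, 559, 452, 500
Mean correct RT = 4918/11 = 447.0909 ms
Proportion correct = 11/13
IES = 447.0909 / (11/13) = 528.380 ms

528.4 ms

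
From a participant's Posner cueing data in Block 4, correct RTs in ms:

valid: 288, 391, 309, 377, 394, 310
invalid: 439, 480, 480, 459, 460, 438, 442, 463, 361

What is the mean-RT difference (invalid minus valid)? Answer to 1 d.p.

M(valid) = 2069/6 = 344.833
M(invalid) = 4022/9 = 446.889
Difference = 446.889 − 344.833 = 102.056 ms

102.1 ms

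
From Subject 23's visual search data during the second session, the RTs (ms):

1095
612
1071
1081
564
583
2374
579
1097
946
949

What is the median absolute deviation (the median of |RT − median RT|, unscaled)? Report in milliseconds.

148 ms

Sorted: 564, 579, 583, 612, 946, 949, 1071, 1081, 1095, 1097, 2374 → median = 949
|x − 949|: 146, 337, 122, 132, 385, 366, 1425, 370, 148, 3, 0
Sorted deviations: 0, 3, 122, 132, 146, 148, 337, 366, 370, 385, 1425 → MAD = 148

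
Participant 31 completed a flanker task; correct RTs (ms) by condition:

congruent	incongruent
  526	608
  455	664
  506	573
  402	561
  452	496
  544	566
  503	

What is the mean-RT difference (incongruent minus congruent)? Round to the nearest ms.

94 ms

M(congruent) = 3388/7 = 484.000
M(incongruent) = 3468/6 = 578.000
Difference = 578.000 − 484.000 = 94.000 ms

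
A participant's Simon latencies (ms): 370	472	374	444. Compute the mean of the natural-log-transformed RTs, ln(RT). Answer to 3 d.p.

6.023

ln(RT): 5.9135, 6.1570, 5.9243, 6.0958
Σ ln(RT) = 24.0906
Mean = 24.0906/4 = 6.02264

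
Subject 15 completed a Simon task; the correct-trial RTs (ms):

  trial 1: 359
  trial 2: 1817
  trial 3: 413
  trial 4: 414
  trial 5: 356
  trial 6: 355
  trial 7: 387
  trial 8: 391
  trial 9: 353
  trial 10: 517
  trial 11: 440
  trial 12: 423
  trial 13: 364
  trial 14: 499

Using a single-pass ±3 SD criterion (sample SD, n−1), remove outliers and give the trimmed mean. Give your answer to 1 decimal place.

405.5 ms

n = 14, ΣRT = 7088, M = 506.286
Σ(x−M)² = 1885116.86; s = √(1885116.86/13) = 380.800
Cutoffs: 506.286 ± 3·380.800 → [-636.1, 1648.7]
Outside: 1817 → excluded.
Retained (n=13): Σ = 5271, mean = 5271/13 = 405.462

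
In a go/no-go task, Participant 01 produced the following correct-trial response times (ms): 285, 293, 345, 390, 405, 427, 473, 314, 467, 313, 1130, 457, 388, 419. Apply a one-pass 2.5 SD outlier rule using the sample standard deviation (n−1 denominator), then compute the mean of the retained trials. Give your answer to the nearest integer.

383 ms

n = 14, ΣRT = 6106, M = 436.143
Σ(x−M)² = 571701.71; s = √(571701.71/13) = 209.707
Cutoffs: 436.143 ± 2.5·209.707 → [-88.1, 960.4]
Outside: 1130 → excluded.
Retained (n=13): Σ = 4976, mean = 4976/13 = 382.769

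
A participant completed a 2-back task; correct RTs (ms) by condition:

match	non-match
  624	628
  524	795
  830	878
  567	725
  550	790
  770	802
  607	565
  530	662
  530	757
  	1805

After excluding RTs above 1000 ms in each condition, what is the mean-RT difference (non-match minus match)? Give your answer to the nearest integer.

non-match: exclude 1805
M(match) = 5532/9 = 614.667
M(non-match) = 6602/9 = 733.556
Difference = 733.556 − 614.667 = 118.889 ms

119 ms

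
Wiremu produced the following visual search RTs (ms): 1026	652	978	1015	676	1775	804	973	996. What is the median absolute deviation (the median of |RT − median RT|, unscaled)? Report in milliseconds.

Sorted: 652, 676, 804, 973, 978, 996, 1015, 1026, 1775 → median = 978
|x − 978|: 48, 326, 0, 37, 302, 797, 174, 5, 18
Sorted deviations: 0, 5, 18, 37, 48, 174, 302, 326, 797 → MAD = 48

48 ms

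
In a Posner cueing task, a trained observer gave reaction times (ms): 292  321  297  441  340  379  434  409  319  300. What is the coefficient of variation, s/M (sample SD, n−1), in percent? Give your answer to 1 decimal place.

n = 10, Σ = 3532, M = 353.2000
Σ(x−M)² = 30131.600; s = √(30131.600/9) = 57.8615
CV = 57.8615 / 353.2000 = 0.16382 = 16.382%

16.4%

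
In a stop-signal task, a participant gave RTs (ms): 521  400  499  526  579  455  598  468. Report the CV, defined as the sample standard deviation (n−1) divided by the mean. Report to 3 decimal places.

0.129

n = 8, Σ = 4046, M = 505.7500
Σ(x−M)² = 29747.500; s = √(29747.500/7) = 65.1893
CV = 65.1893 / 505.7500 = 0.12890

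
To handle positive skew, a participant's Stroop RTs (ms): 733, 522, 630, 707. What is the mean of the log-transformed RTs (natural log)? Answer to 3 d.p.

ln(RT): 6.5971, 6.2577, 6.4457, 6.5610
Σ ln(RT) = 25.8616
Mean = 25.8616/4 = 6.46539

6.465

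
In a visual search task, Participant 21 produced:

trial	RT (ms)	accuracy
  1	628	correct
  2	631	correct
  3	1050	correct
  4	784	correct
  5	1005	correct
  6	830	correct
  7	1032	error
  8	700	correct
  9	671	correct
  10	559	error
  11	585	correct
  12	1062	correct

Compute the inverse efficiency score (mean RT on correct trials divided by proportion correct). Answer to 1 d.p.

953.5 ms

Correct trials (n=10): 628, 631, 1050, 784, 1005, 830, 700, 671, 585, 1062
Mean correct RT = 7946/10 = 794.6000 ms
Proportion correct = 10/12
IES = 794.6000 / (10/12) = 953.520 ms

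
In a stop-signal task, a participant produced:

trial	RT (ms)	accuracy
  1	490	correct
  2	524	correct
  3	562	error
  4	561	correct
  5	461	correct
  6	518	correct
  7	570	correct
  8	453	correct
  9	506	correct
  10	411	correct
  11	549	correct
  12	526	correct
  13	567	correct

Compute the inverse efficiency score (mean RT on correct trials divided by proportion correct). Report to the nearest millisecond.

Correct trials (n=12): 490, 524, 561, 461, 518, 570, 453, 506, 411, 549, 526, 567
Mean correct RT = 6136/12 = 511.3333 ms
Proportion correct = 12/13
IES = 511.3333 / (12/13) = 553.944 ms

554 ms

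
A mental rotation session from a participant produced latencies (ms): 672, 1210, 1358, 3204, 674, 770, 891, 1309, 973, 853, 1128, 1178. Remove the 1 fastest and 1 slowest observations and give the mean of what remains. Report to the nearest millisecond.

Sorted: 672, 674, 770, 853, 891, 973, 1128, 1178, 1210, 1309, 1358, 3204
Drop lowest 1 (672) and highest 1 (3204)
Remaining (n=10): Σ = 10344, mean = 10344/10 = 1034.400

1034 ms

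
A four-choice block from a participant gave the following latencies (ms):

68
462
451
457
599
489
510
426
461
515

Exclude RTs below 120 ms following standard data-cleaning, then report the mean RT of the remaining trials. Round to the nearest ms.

Excluded: 68
Retained (n=9): Σ = 4370
Mean = 4370/9 = 485.5556

486 ms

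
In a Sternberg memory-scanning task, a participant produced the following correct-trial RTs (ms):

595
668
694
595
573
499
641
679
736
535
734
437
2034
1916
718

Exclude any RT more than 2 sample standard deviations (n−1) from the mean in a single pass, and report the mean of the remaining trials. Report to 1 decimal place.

n = 15, ΣRT = 12054, M = 803.600
Σ(x−M)² = 3279949.60; s = √(3279949.60/14) = 484.027
Cutoffs: 803.600 ± 2·484.027 → [-164.5, 1771.7]
Outside: 1916, 2034 → excluded.
Retained (n=13): Σ = 8104, mean = 8104/13 = 623.385

623.4 ms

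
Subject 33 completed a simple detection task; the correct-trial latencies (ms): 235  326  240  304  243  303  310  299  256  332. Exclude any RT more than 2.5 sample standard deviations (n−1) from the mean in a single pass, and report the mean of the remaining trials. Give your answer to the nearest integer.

n = 10, ΣRT = 2848, M = 284.800
Σ(x−M)² = 12525.60; s = √(12525.60/9) = 37.306
Cutoffs: 284.800 ± 2.5·37.306 → [191.5, 378.1]
No RTs fall outside the cutoffs; all 10 retained. Mean = 2848/10 = 284.800

285 ms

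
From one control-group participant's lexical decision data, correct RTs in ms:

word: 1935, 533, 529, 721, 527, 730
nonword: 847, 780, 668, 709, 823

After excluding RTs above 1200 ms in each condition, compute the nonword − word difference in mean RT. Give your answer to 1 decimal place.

157.4 ms

word: exclude 1935
M(word) = 3040/5 = 608.000
M(nonword) = 3827/5 = 765.400
Difference = 765.400 − 608.000 = 157.400 ms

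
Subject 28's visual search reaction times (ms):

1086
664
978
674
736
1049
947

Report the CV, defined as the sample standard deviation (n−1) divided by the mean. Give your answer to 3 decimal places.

n = 7, Σ = 6134, M = 876.2857
Σ(x−M)² = 194821.429; s = √(194821.429/6) = 180.1950
CV = 180.1950 / 876.2857 = 0.20563

0.206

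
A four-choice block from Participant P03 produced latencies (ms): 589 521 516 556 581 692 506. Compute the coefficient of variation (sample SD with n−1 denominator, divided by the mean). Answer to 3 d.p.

n = 7, Σ = 3961, M = 565.8571
Σ(x−M)² = 24854.857; s = √(24854.857/6) = 64.3621
CV = 64.3621 / 565.8571 = 0.11374

0.114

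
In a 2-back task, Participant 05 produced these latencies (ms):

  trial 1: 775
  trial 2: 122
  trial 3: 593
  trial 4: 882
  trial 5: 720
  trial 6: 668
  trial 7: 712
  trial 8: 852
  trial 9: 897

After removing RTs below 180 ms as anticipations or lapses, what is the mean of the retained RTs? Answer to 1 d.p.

Excluded: 122
Retained (n=8): Σ = 6099
Mean = 6099/8 = 762.3750

762.4 ms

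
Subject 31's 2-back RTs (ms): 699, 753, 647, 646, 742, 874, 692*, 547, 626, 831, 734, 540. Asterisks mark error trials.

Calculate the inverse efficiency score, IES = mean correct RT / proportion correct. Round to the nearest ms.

Correct trials (n=11): 699, 753, 647, 646, 742, 874, 547, 626, 831, 734, 540
Mean correct RT = 7639/11 = 694.4545 ms
Proportion correct = 11/12
IES = 694.4545 / (11/12) = 757.587 ms

758 ms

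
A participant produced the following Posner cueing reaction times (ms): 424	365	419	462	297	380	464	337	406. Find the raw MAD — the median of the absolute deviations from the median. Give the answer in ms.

41 ms

Sorted: 297, 337, 365, 380, 406, 419, 424, 462, 464 → median = 406
|x − 406|: 18, 41, 13, 56, 109, 26, 58, 69, 0
Sorted deviations: 0, 13, 18, 26, 41, 56, 58, 69, 109 → MAD = 41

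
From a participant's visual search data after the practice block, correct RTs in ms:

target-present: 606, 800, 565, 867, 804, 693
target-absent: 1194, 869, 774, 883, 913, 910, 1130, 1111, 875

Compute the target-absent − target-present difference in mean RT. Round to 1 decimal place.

M(target-present) = 4335/6 = 722.500
M(target-absent) = 8659/9 = 962.111
Difference = 962.111 − 722.500 = 239.611 ms

239.6 ms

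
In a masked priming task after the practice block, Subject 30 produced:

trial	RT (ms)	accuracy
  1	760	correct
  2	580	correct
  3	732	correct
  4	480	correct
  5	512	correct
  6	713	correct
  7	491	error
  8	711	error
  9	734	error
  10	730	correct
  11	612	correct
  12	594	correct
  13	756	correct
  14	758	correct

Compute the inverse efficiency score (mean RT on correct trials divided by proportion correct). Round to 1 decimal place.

Correct trials (n=11): 760, 580, 732, 480, 512, 713, 730, 612, 594, 756, 758
Mean correct RT = 7227/11 = 657.0000 ms
Proportion correct = 11/14
IES = 657.0000 / (11/14) = 836.182 ms

836.2 ms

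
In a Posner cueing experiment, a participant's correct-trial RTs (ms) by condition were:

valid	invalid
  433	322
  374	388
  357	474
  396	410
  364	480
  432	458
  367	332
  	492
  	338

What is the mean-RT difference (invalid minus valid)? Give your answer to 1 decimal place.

M(valid) = 2723/7 = 389.000
M(invalid) = 3694/9 = 410.444
Difference = 410.444 − 389.000 = 21.444 ms

21.4 ms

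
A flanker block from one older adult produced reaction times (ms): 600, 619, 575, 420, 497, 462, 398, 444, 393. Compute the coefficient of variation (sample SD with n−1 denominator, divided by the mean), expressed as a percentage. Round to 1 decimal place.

17.9%

n = 9, Σ = 4408, M = 489.7778
Σ(x−M)² = 61687.556; s = √(61687.556/8) = 87.8120
CV = 87.8120 / 489.7778 = 0.17929 = 17.929%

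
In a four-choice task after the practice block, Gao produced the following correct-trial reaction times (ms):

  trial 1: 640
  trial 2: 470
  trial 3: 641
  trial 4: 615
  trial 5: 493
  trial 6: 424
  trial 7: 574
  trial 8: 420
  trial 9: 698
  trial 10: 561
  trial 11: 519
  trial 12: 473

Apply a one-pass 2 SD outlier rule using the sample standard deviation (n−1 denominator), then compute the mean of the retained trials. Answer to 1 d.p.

544.0 ms

n = 12, ΣRT = 6528, M = 544.000
Σ(x−M)² = 92090.00; s = √(92090.00/11) = 91.498
Cutoffs: 544.000 ± 2·91.498 → [361.0, 727.0]
No RTs fall outside the cutoffs; all 12 retained. Mean = 6528/12 = 544.000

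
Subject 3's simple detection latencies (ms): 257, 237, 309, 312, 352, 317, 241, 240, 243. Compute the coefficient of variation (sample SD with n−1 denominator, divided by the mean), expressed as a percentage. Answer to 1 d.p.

n = 9, Σ = 2508, M = 278.6667
Σ(x−M)² = 15270.000; s = √(15270.000/8) = 43.6892
CV = 43.6892 / 278.6667 = 0.15678 = 15.678%

15.7%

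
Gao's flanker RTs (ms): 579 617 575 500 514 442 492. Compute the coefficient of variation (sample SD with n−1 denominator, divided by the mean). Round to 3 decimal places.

0.115

n = 7, Σ = 3719, M = 531.2857
Σ(x−M)² = 22327.429; s = √(22327.429/6) = 61.0020
CV = 61.0020 / 531.2857 = 0.11482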